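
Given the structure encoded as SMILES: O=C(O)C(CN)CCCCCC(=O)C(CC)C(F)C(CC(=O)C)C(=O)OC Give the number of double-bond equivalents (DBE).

4

Molecular formula: C19H32FNO6.
DoU = (2C + 2 + N − H − X) / 2, where X is the halogen count and O/S are ignored.
    = (2·19 + 2 + 1 − 32 − 1) / 2 = 8 / 2 = 4.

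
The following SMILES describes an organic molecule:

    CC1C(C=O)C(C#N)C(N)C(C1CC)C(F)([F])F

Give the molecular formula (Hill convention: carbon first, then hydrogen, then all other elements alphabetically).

Walk through each heavy atom and fill implicit hydrogens from standard valence (C 4, N 3, O 2, S 2, halogen 1):
  atom 1: C, bond orders sum to 1 (valence 4) → 3 H
  atom 2: C, bond orders sum to 3 (valence 4) → 1 H
  atom 3: C, bond orders sum to 3 (valence 4) → 1 H
  atom 4: C, bond orders sum to 3 (valence 4) → 1 H
  atom 5: O, bond orders sum to 2 (valence 2) → 0 H
  atom 6: C, bond orders sum to 3 (valence 4) → 1 H
  atom 7: C, bond orders sum to 4 (valence 4) → 0 H
  atom 8: N, bond orders sum to 3 (valence 3) → 0 H
  atom 9: C, bond orders sum to 3 (valence 4) → 1 H
  atom 10: N, bond orders sum to 1 (valence 3) → 2 H
  atom 11: C, bond orders sum to 3 (valence 4) → 1 H
  atom 12: C, bond orders sum to 3 (valence 4) → 1 H
  atom 13: C, bond orders sum to 2 (valence 4) → 2 H
  atom 14: C, bond orders sum to 1 (valence 4) → 3 H
  atom 15: C, bond orders sum to 4 (valence 4) → 0 H
  atom 16: F (halogen, monovalent) → 0 H
  atom 17: F with explicit H count 0
  atom 18: F (halogen, monovalent) → 0 H
Totals → C:12, H:17, F:3, N:2, O:1.
In Hill order: C12H17F3N2O.

C12H17F3N2O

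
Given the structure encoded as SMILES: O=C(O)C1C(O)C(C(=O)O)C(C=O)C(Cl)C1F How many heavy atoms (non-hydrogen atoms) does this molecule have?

Every atom symbol written in the SMILES (organic subset) is one heavy atom; implicit H are not written.
Heavy atoms by element → C:9, Cl:1, F:1, O:6.
Total: 17.

17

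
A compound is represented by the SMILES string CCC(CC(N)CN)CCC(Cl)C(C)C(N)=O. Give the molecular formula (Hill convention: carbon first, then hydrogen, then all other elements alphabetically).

Walk through each heavy atom and fill implicit hydrogens from standard valence (C 4, N 3, O 2, S 2, halogen 1):
  atom 1: C, bond orders sum to 1 (valence 4) → 3 H
  atom 2: C, bond orders sum to 2 (valence 4) → 2 H
  atom 3: C, bond orders sum to 3 (valence 4) → 1 H
  atom 4: C, bond orders sum to 2 (valence 4) → 2 H
  atom 5: C, bond orders sum to 3 (valence 4) → 1 H
  atom 6: N, bond orders sum to 1 (valence 3) → 2 H
  atom 7: C, bond orders sum to 2 (valence 4) → 2 H
  atom 8: N, bond orders sum to 1 (valence 3) → 2 H
  atom 9: C, bond orders sum to 2 (valence 4) → 2 H
  atom 10: C, bond orders sum to 2 (valence 4) → 2 H
  atom 11: C, bond orders sum to 3 (valence 4) → 1 H
  atom 12: Cl (halogen, monovalent) → 0 H
  atom 13: C, bond orders sum to 3 (valence 4) → 1 H
  atom 14: C, bond orders sum to 1 (valence 4) → 3 H
  atom 15: C, bond orders sum to 4 (valence 4) → 0 H
  atom 16: N, bond orders sum to 1 (valence 3) → 2 H
  atom 17: O, bond orders sum to 2 (valence 2) → 0 H
Totals → C:12, H:26, Cl:1, N:3, O:1.

C12H26ClN3O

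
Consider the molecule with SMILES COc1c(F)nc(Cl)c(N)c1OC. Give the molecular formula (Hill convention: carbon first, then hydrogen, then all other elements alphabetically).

C7H8ClFN2O2

Walk through each heavy atom and fill implicit hydrogens from standard valence (C 4, N 3, O 2, S 2, halogen 1); for lowercase aromatic atoms, an aromatic c carries 1 H when it has two neighbours and 0 H with three, and aromatic n carries 0 H:
  atom 1: C, bond orders sum to 1 (valence 4) → 3 H
  atom 2: O, bond orders sum to 2 (valence 2) → 0 H
  atom 3: aromatic c, 3 neighbours → 0 H
  atom 4: aromatic c, 3 neighbours → 0 H
  atom 5: F (halogen, monovalent) → 0 H
  atom 6: aromatic n, 2 neighbours → 0 H
  atom 7: aromatic c, 3 neighbours → 0 H
  atom 8: Cl (halogen, monovalent) → 0 H
  atom 9: aromatic c, 3 neighbours → 0 H
  atom 10: N, bond orders sum to 1 (valence 3) → 2 H
  atom 11: aromatic c, 3 neighbours → 0 H
  atom 12: O, bond orders sum to 2 (valence 2) → 0 H
  atom 13: C, bond orders sum to 1 (valence 4) → 3 H
Totals → C:7, H:8, Cl:1, F:1, N:2, O:2.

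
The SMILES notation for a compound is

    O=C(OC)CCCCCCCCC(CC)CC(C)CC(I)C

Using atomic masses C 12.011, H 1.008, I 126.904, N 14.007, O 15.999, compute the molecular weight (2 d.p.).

424.41 g/mol

First, the molecular formula is C19H37IO2 (counting implicit H from valence).
  C: 19 × 12.011 = 228.209
  H: 37 × 1.008 = 37.296
  I: 1 × 126.904 = 126.904
  O: 2 × 15.999 = 31.998
Sum: 19×12.011 + 37×1.008 + 1×126.904 + 2×15.999 = 424.407 → 424.41 g/mol.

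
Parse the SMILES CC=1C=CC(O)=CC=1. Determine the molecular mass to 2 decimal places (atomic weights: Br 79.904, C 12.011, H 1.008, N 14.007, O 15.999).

108.14 g/mol

First, the molecular formula is C7H8O (counting implicit H from valence).
  C: 7 × 12.011 = 84.077
  H: 8 × 1.008 = 8.064
  O: 1 × 15.999 = 15.999
Sum: 7×12.011 + 8×1.008 + 1×15.999 = 108.140 → 108.14 g/mol.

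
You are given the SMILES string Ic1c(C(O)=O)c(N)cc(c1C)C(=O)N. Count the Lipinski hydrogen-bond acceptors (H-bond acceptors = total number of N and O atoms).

5

N atoms: 2; O atoms: 3.
Lipinski HBA = 2 + 3 = 5.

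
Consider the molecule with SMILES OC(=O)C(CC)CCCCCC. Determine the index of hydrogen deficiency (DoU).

1

Molecular formula: C10H20O2.
DoU = (2C + 2 + N − H − X) / 2, where X is the halogen count and O/S are ignored.
    = (2·10 + 2 + 0 − 20 − 0) / 2 = 2 / 2 = 1.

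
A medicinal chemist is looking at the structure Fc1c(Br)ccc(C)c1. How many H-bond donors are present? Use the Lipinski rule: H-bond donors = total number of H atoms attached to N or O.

Donors: find every N or O and count the H atoms it carries.
  (no N or O atoms present)
Lipinski HBD = 0.

0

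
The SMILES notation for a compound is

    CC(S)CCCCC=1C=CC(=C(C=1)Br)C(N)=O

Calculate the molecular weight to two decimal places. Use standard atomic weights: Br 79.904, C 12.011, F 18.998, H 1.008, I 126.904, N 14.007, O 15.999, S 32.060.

316.26 g/mol

First, the molecular formula is C13H18BrNOS (counting implicit H from valence).
  Br: 1 × 79.904 = 79.904
  C: 13 × 12.011 = 156.143
  H: 18 × 1.008 = 18.144
  N: 1 × 14.007 = 14.007
  O: 1 × 15.999 = 15.999
  S: 1 × 32.060 = 32.060
Sum: 1×79.904 + 13×12.011 + 18×1.008 + 1×14.007 + 1×15.999 + 1×32.060 = 316.257 → 316.26 g/mol.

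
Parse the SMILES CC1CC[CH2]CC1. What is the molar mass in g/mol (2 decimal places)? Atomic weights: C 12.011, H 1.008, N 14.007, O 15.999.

98.19 g/mol

First, the molecular formula is C7H14 (counting implicit H from valence).
  C: 7 × 12.011 = 84.077
  H: 14 × 1.008 = 14.112
Sum: 7×12.011 + 14×1.008 = 98.189 → 98.19 g/mol.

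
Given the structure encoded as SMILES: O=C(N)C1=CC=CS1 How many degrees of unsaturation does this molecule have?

Degree of unsaturation = (number of rings) + (number of π bonds).
Ring closures in the SMILES: 1.
π bonds: 3 double bonds (each 1 DoU) → 3 DoU from unsaturation.
Total DoU = 1 + 3 = 4.

4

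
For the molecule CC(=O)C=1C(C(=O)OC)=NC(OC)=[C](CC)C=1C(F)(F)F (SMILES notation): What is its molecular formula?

Walk through each heavy atom and fill implicit hydrogens from standard valence (C 4, N 3, O 2, S 2, halogen 1):
  atom 1: C, bond orders sum to 1 (valence 4) → 3 H
  atom 2: C, bond orders sum to 4 (valence 4) → 0 H
  atom 3: O, bond orders sum to 2 (valence 2) → 0 H
  atom 4: C, bond orders sum to 4 (valence 4) → 0 H
  atom 5: C, bond orders sum to 4 (valence 4) → 0 H
  atom 6: C, bond orders sum to 4 (valence 4) → 0 H
  atom 7: O, bond orders sum to 2 (valence 2) → 0 H
  atom 8: O, bond orders sum to 2 (valence 2) → 0 H
  atom 9: C, bond orders sum to 1 (valence 4) → 3 H
  atom 10: N, bond orders sum to 3 (valence 3) → 0 H
  atom 11: C, bond orders sum to 4 (valence 4) → 0 H
  atom 12: O, bond orders sum to 2 (valence 2) → 0 H
  atom 13: C, bond orders sum to 1 (valence 4) → 3 H
  atom 14: C with explicit H count 0
  atom 15: C, bond orders sum to 2 (valence 4) → 2 H
  atom 16: C, bond orders sum to 1 (valence 4) → 3 H
  atom 17: C, bond orders sum to 4 (valence 4) → 0 H
  atom 18: C, bond orders sum to 4 (valence 4) → 0 H
  atom 19: F (halogen, monovalent) → 0 H
  atom 20: F (halogen, monovalent) → 0 H
  atom 21: F (halogen, monovalent) → 0 H
Totals → C:13, H:14, F:3, N:1, O:4.
In Hill order: C13H14F3NO4.

C13H14F3NO4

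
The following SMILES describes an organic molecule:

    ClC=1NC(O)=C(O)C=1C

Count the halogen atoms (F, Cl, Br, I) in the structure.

Halogen atoms appear at heavy-atom position 1 (1×Cl).
Other groups present: 2 hydroxyl.
Halogen count: 1.

1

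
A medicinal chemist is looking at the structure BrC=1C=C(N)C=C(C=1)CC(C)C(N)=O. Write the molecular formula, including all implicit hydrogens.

Walk through each heavy atom and fill implicit hydrogens from standard valence (C 4, N 3, O 2, S 2, halogen 1):
  atom 1: Br (halogen, monovalent) → 0 H
  atom 2: C, bond orders sum to 4 (valence 4) → 0 H
  atom 3: C, bond orders sum to 3 (valence 4) → 1 H
  atom 4: C, bond orders sum to 4 (valence 4) → 0 H
  atom 5: N, bond orders sum to 1 (valence 3) → 2 H
  atom 6: C, bond orders sum to 3 (valence 4) → 1 H
  atom 7: C, bond orders sum to 4 (valence 4) → 0 H
  atom 8: C, bond orders sum to 3 (valence 4) → 1 H
  atom 9: C, bond orders sum to 2 (valence 4) → 2 H
  atom 10: C, bond orders sum to 3 (valence 4) → 1 H
  atom 11: C, bond orders sum to 1 (valence 4) → 3 H
  atom 12: C, bond orders sum to 4 (valence 4) → 0 H
  atom 13: N, bond orders sum to 1 (valence 3) → 2 H
  atom 14: O, bond orders sum to 2 (valence 2) → 0 H
Totals → C:10, H:13, Br:1, N:2, O:1.
In Hill order: C10H13BrN2O.

C10H13BrN2O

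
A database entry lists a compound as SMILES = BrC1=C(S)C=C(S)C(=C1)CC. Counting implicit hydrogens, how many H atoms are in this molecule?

Walk through each heavy atom and fill implicit hydrogens from standard valence (C 4, N 3, O 2, S 2, halogen 1):
  atom 1: Br (halogen, monovalent) → 0 H
  atom 2: C, bond orders sum to 4 (valence 4) → 0 H
  atom 3: C, bond orders sum to 4 (valence 4) → 0 H
  atom 4: S, bond orders sum to 1 (valence 2) → 1 H
  atom 5: C, bond orders sum to 3 (valence 4) → 1 H
  atom 6: C, bond orders sum to 4 (valence 4) → 0 H
  atom 7: S, bond orders sum to 1 (valence 2) → 1 H
  atom 8: C, bond orders sum to 4 (valence 4) → 0 H
  atom 9: C, bond orders sum to 3 (valence 4) → 1 H
  atom 10: C, bond orders sum to 2 (valence 4) → 2 H
  atom 11: C, bond orders sum to 1 (valence 4) → 3 H
Total hydrogens: 9.

9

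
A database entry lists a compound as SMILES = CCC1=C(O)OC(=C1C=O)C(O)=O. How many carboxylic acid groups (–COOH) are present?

1

The carboxylic acid motif appears at heavy-atom position 11 in the SMILES.
Other groups present: 1 aldehyde, 1 hydroxyl.
Carboxylic acid count: 1.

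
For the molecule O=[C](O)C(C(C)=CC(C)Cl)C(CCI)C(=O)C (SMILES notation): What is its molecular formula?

C12H18ClIO3

Walk through each heavy atom and fill implicit hydrogens from standard valence (C 4, N 3, O 2, S 2, halogen 1):
  atom 1: O, bond orders sum to 2 (valence 2) → 0 H
  atom 2: C with explicit H count 0
  atom 3: O, bond orders sum to 1 (valence 2) → 1 H
  atom 4: C, bond orders sum to 3 (valence 4) → 1 H
  atom 5: C, bond orders sum to 4 (valence 4) → 0 H
  atom 6: C, bond orders sum to 1 (valence 4) → 3 H
  atom 7: C, bond orders sum to 3 (valence 4) → 1 H
  atom 8: C, bond orders sum to 3 (valence 4) → 1 H
  atom 9: C, bond orders sum to 1 (valence 4) → 3 H
  atom 10: Cl (halogen, monovalent) → 0 H
  atom 11: C, bond orders sum to 3 (valence 4) → 1 H
  atom 12: C, bond orders sum to 2 (valence 4) → 2 H
  atom 13: C, bond orders sum to 2 (valence 4) → 2 H
  atom 14: I (halogen, monovalent) → 0 H
  atom 15: C, bond orders sum to 4 (valence 4) → 0 H
  atom 16: O, bond orders sum to 2 (valence 2) → 0 H
  atom 17: C, bond orders sum to 1 (valence 4) → 3 H
Totals → C:12, H:18, Cl:1, I:1, O:3.
In Hill order: C12H18ClIO3.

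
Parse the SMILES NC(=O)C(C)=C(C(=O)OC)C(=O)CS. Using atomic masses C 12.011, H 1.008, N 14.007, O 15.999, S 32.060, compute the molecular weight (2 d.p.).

First, the molecular formula is C8H11NO4S (counting implicit H from valence).
  C: 8 × 12.011 = 96.088
  H: 11 × 1.008 = 11.088
  N: 1 × 14.007 = 14.007
  O: 4 × 15.999 = 63.996
  S: 1 × 32.060 = 32.060
Sum: 8×12.011 + 11×1.008 + 1×14.007 + 4×15.999 + 1×32.060 = 217.239 → 217.24 g/mol.

217.24 g/mol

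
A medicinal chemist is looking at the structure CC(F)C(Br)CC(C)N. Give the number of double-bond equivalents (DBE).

0

Molecular formula: C6H13BrFN.
DoU = (2C + 2 + N − H − X) / 2, where X is the halogen count and O/S are ignored.
    = (2·6 + 2 + 1 − 13 − 2) / 2 = 0 / 2 = 0.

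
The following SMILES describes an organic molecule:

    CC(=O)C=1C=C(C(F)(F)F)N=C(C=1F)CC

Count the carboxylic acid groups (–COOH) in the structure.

Scan the SMILES for the carboxylic acid motif — none present.
Groups that are present: 1 ketone.

0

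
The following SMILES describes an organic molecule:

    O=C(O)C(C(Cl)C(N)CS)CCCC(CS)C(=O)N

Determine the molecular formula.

C11H21ClN2O3S2

Walk through each heavy atom and fill implicit hydrogens from standard valence (C 4, N 3, O 2, S 2, halogen 1):
  atom 1: O, bond orders sum to 2 (valence 2) → 0 H
  atom 2: C, bond orders sum to 4 (valence 4) → 0 H
  atom 3: O, bond orders sum to 1 (valence 2) → 1 H
  atom 4: C, bond orders sum to 3 (valence 4) → 1 H
  atom 5: C, bond orders sum to 3 (valence 4) → 1 H
  atom 6: Cl (halogen, monovalent) → 0 H
  atom 7: C, bond orders sum to 3 (valence 4) → 1 H
  atom 8: N, bond orders sum to 1 (valence 3) → 2 H
  atom 9: C, bond orders sum to 2 (valence 4) → 2 H
  atom 10: S, bond orders sum to 1 (valence 2) → 1 H
  atom 11: C, bond orders sum to 2 (valence 4) → 2 H
  atom 12: C, bond orders sum to 2 (valence 4) → 2 H
  atom 13: C, bond orders sum to 2 (valence 4) → 2 H
  atom 14: C, bond orders sum to 3 (valence 4) → 1 H
  atom 15: C, bond orders sum to 2 (valence 4) → 2 H
  atom 16: S, bond orders sum to 1 (valence 2) → 1 H
  atom 17: C, bond orders sum to 4 (valence 4) → 0 H
  atom 18: O, bond orders sum to 2 (valence 2) → 0 H
  atom 19: N, bond orders sum to 1 (valence 3) → 2 H
Totals → C:11, H:21, Cl:1, N:2, O:3, S:2.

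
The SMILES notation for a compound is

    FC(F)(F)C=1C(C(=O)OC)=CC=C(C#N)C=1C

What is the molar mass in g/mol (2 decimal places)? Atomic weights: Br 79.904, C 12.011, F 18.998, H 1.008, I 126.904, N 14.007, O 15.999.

First, the molecular formula is C11H8F3NO2 (counting implicit H from valence).
  C: 11 × 12.011 = 132.121
  F: 3 × 18.998 = 56.994
  H: 8 × 1.008 = 8.064
  N: 1 × 14.007 = 14.007
  O: 2 × 15.999 = 31.998
Sum: 11×12.011 + 3×18.998 + 8×1.008 + 1×14.007 + 2×15.999 = 243.184 → 243.18 g/mol.

243.18 g/mol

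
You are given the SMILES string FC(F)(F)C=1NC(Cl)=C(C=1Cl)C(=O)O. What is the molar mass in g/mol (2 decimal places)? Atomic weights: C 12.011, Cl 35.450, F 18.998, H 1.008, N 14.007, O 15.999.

First, the molecular formula is C6H2Cl2F3NO2 (counting implicit H from valence).
  C: 6 × 12.011 = 72.066
  Cl: 2 × 35.450 = 70.900
  F: 3 × 18.998 = 56.994
  H: 2 × 1.008 = 2.016
  N: 1 × 14.007 = 14.007
  O: 2 × 15.999 = 31.998
Sum: 6×12.011 + 2×35.450 + 3×18.998 + 2×1.008 + 1×14.007 + 2×15.999 = 247.981 → 247.98 g/mol.

247.98 g/mol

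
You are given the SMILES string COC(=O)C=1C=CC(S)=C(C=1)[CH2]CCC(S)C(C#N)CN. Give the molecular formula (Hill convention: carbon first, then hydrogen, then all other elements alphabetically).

Walk through each heavy atom and fill implicit hydrogens from standard valence (C 4, N 3, O 2, S 2, halogen 1):
  atom 1: C, bond orders sum to 1 (valence 4) → 3 H
  atom 2: O, bond orders sum to 2 (valence 2) → 0 H
  atom 3: C, bond orders sum to 4 (valence 4) → 0 H
  atom 4: O, bond orders sum to 2 (valence 2) → 0 H
  atom 5: C, bond orders sum to 4 (valence 4) → 0 H
  atom 6: C, bond orders sum to 3 (valence 4) → 1 H
  atom 7: C, bond orders sum to 3 (valence 4) → 1 H
  atom 8: C, bond orders sum to 4 (valence 4) → 0 H
  atom 9: S, bond orders sum to 1 (valence 2) → 1 H
  atom 10: C, bond orders sum to 4 (valence 4) → 0 H
  atom 11: C, bond orders sum to 3 (valence 4) → 1 H
  atom 12: C with explicit H count 2
  atom 13: C, bond orders sum to 2 (valence 4) → 2 H
  atom 14: C, bond orders sum to 2 (valence 4) → 2 H
  atom 15: C, bond orders sum to 3 (valence 4) → 1 H
  atom 16: S, bond orders sum to 1 (valence 2) → 1 H
  atom 17: C, bond orders sum to 3 (valence 4) → 1 H
  atom 18: C, bond orders sum to 4 (valence 4) → 0 H
  atom 19: N, bond orders sum to 3 (valence 3) → 0 H
  atom 20: C, bond orders sum to 2 (valence 4) → 2 H
  atom 21: N, bond orders sum to 1 (valence 3) → 2 H
Totals → C:15, H:20, N:2, O:2, S:2.

C15H20N2O2S2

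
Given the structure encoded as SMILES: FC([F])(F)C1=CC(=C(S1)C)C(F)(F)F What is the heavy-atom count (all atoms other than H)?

Every atom symbol written in the SMILES (organic subset) is one heavy atom; implicit H are not written.
Heavy atoms by element → C:7, F:6, S:1.
Total: 14.

14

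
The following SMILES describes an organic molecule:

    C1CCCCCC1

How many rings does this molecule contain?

In SMILES, each pair of matching ring-closure digits denotes one ring-closing bond; the number of such bonds equals the number of independent rings.
Ring-closure bonds here: 1.

1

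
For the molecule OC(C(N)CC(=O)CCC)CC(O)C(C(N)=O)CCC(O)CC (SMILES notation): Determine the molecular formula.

Walk through each heavy atom and fill implicit hydrogens from standard valence (C 4, N 3, O 2, S 2, halogen 1):
  atom 1: O, bond orders sum to 1 (valence 2) → 1 H
  atom 2: C, bond orders sum to 3 (valence 4) → 1 H
  atom 3: C, bond orders sum to 3 (valence 4) → 1 H
  atom 4: N, bond orders sum to 1 (valence 3) → 2 H
  atom 5: C, bond orders sum to 2 (valence 4) → 2 H
  atom 6: C, bond orders sum to 4 (valence 4) → 0 H
  atom 7: O, bond orders sum to 2 (valence 2) → 0 H
  atom 8: C, bond orders sum to 2 (valence 4) → 2 H
  atom 9: C, bond orders sum to 2 (valence 4) → 2 H
  atom 10: C, bond orders sum to 1 (valence 4) → 3 H
  atom 11: C, bond orders sum to 2 (valence 4) → 2 H
  atom 12: C, bond orders sum to 3 (valence 4) → 1 H
  atom 13: O, bond orders sum to 1 (valence 2) → 1 H
  atom 14: C, bond orders sum to 3 (valence 4) → 1 H
  atom 15: C, bond orders sum to 4 (valence 4) → 0 H
  atom 16: N, bond orders sum to 1 (valence 3) → 2 H
  atom 17: O, bond orders sum to 2 (valence 2) → 0 H
  atom 18: C, bond orders sum to 2 (valence 4) → 2 H
  atom 19: C, bond orders sum to 2 (valence 4) → 2 H
  atom 20: C, bond orders sum to 3 (valence 4) → 1 H
  atom 21: O, bond orders sum to 1 (valence 2) → 1 H
  atom 22: C, bond orders sum to 2 (valence 4) → 2 H
  atom 23: C, bond orders sum to 1 (valence 4) → 3 H
Totals → C:16, H:32, N:2, O:5.

C16H32N2O5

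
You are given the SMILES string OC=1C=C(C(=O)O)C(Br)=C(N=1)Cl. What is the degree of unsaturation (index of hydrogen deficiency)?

5

Molecular formula: C6H3BrClNO3.
DoU = (2C + 2 + N − H − X) / 2, where X is the halogen count and O/S are ignored.
    = (2·6 + 2 + 1 − 3 − 2) / 2 = 10 / 2 = 5.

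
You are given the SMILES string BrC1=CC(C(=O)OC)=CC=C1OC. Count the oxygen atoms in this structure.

Scan the SMILES for O atoms (remember two-letter symbols like Cl and Br are single atoms).
Oxygen count: 3.

3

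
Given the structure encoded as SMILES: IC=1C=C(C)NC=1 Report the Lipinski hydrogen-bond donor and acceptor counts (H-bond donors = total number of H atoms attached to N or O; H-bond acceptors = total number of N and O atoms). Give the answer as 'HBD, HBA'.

Donors: find every N or O and count the H atoms it carries.
  atom 6 (N): bond orders sum to 2 → 1 H
Lipinski HBD = 1.
Acceptors: N atoms = 1, O atoms = 0 → HBA = 1.

1, 1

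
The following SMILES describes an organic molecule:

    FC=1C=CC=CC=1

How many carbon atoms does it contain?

6

Count every carbon token in the SMILES (each C, including those in ring-closure positions and inside branches).
Carbon count: 6.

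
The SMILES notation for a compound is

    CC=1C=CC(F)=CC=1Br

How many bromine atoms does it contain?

Scan the SMILES for Br atoms (remember two-letter symbols like Cl and Br are single atoms).
Bromine count: 1.

1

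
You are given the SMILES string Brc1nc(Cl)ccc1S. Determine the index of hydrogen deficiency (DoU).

4

Molecular formula: C5H3BrClNS.
DoU = (2C + 2 + N − H − X) / 2, where X is the halogen count and O/S are ignored.
    = (2·5 + 2 + 1 − 3 − 2) / 2 = 8 / 2 = 4.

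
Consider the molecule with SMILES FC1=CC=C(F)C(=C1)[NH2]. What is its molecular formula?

C6H5F2N

Walk through each heavy atom and fill implicit hydrogens from standard valence (C 4, N 3, O 2, S 2, halogen 1):
  atom 1: F (halogen, monovalent) → 0 H
  atom 2: C, bond orders sum to 4 (valence 4) → 0 H
  atom 3: C, bond orders sum to 3 (valence 4) → 1 H
  atom 4: C, bond orders sum to 3 (valence 4) → 1 H
  atom 5: C, bond orders sum to 4 (valence 4) → 0 H
  atom 6: F (halogen, monovalent) → 0 H
  atom 7: C, bond orders sum to 4 (valence 4) → 0 H
  atom 8: C, bond orders sum to 3 (valence 4) → 1 H
  atom 9: N with explicit H count 2
Totals → C:6, H:5, F:2, N:1.
In Hill order: C6H5F2N.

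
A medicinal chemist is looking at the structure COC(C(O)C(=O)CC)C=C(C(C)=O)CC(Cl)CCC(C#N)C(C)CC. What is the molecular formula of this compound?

C20H32ClNO4

Walk through each heavy atom and fill implicit hydrogens from standard valence (C 4, N 3, O 2, S 2, halogen 1):
  atom 1: C, bond orders sum to 1 (valence 4) → 3 H
  atom 2: O, bond orders sum to 2 (valence 2) → 0 H
  atom 3: C, bond orders sum to 3 (valence 4) → 1 H
  atom 4: C, bond orders sum to 3 (valence 4) → 1 H
  atom 5: O, bond orders sum to 1 (valence 2) → 1 H
  atom 6: C, bond orders sum to 4 (valence 4) → 0 H
  atom 7: O, bond orders sum to 2 (valence 2) → 0 H
  atom 8: C, bond orders sum to 2 (valence 4) → 2 H
  atom 9: C, bond orders sum to 1 (valence 4) → 3 H
  atom 10: C, bond orders sum to 3 (valence 4) → 1 H
  atom 11: C, bond orders sum to 4 (valence 4) → 0 H
  atom 12: C, bond orders sum to 4 (valence 4) → 0 H
  atom 13: C, bond orders sum to 1 (valence 4) → 3 H
  atom 14: O, bond orders sum to 2 (valence 2) → 0 H
  atom 15: C, bond orders sum to 2 (valence 4) → 2 H
  atom 16: C, bond orders sum to 3 (valence 4) → 1 H
  atom 17: Cl (halogen, monovalent) → 0 H
  atom 18: C, bond orders sum to 2 (valence 4) → 2 H
  atom 19: C, bond orders sum to 2 (valence 4) → 2 H
  atom 20: C, bond orders sum to 3 (valence 4) → 1 H
  atom 21: C, bond orders sum to 4 (valence 4) → 0 H
  atom 22: N, bond orders sum to 3 (valence 3) → 0 H
  atom 23: C, bond orders sum to 3 (valence 4) → 1 H
  atom 24: C, bond orders sum to 1 (valence 4) → 3 H
  atom 25: C, bond orders sum to 2 (valence 4) → 2 H
  atom 26: C, bond orders sum to 1 (valence 4) → 3 H
Totals → C:20, H:32, Cl:1, N:1, O:4.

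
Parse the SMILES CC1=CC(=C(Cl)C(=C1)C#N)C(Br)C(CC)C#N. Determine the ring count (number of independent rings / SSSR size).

In SMILES, each pair of matching ring-closure digits denotes one ring-closing bond; the number of such bonds equals the number of independent rings.
Ring-closure bonds here: 1.

1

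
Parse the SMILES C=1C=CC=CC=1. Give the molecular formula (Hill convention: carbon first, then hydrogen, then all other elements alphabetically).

C6H6

Walk through each heavy atom and fill implicit hydrogens from standard valence (C 4, N 3, O 2, S 2, halogen 1):
  atom 1: C, bond orders sum to 3 (valence 4) → 1 H
  atom 2: C, bond orders sum to 3 (valence 4) → 1 H
  atom 3: C, bond orders sum to 3 (valence 4) → 1 H
  atom 4: C, bond orders sum to 3 (valence 4) → 1 H
  atom 5: C, bond orders sum to 3 (valence 4) → 1 H
  atom 6: C, bond orders sum to 3 (valence 4) → 1 H
Totals → C:6, H:6.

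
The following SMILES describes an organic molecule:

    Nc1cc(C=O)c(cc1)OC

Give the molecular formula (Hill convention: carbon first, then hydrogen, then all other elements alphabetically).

Walk through each heavy atom and fill implicit hydrogens from standard valence (C 4, N 3, O 2, S 2, halogen 1); for lowercase aromatic atoms, an aromatic c carries 1 H when it has two neighbours and 0 H with three, and aromatic n carries 0 H:
  atom 1: N, bond orders sum to 1 (valence 3) → 2 H
  atom 2: aromatic c, 3 neighbours → 0 H
  atom 3: aromatic c, 2 neighbours → 1 H
  atom 4: aromatic c, 3 neighbours → 0 H
  atom 5: C, bond orders sum to 3 (valence 4) → 1 H
  atom 6: O, bond orders sum to 2 (valence 2) → 0 H
  atom 7: aromatic c, 3 neighbours → 0 H
  atom 8: aromatic c, 2 neighbours → 1 H
  atom 9: aromatic c, 2 neighbours → 1 H
  atom 10: O, bond orders sum to 2 (valence 2) → 0 H
  atom 11: C, bond orders sum to 1 (valence 4) → 3 H
Totals → C:8, H:9, N:1, O:2.

C8H9NO2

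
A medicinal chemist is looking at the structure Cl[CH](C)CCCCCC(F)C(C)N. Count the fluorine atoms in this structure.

1

Scan the SMILES for F atoms (remember two-letter symbols like Cl and Br are single atoms).
Fluorine count: 1.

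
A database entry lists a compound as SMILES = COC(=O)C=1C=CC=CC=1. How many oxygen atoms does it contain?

Scan the SMILES for O atoms (remember two-letter symbols like Cl and Br are single atoms).
Oxygen count: 2.

2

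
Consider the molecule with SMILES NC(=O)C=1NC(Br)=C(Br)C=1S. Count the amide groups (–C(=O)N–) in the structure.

1

The amide motif appears at heavy-atom position 2 in the SMILES.
Other groups present: 1 thiol.
Amide count: 1.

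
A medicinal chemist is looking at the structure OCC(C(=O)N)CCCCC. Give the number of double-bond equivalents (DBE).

1

Molecular formula: C8H17NO2.
DoU = (2C + 2 + N − H − X) / 2, where X is the halogen count and O/S are ignored.
    = (2·8 + 2 + 1 − 17 − 0) / 2 = 2 / 2 = 1.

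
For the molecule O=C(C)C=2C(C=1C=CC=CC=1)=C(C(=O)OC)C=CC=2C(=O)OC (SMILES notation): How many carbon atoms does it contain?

Count every carbon token in the SMILES (each C, including those in ring-closure positions and inside branches).
Carbon count: 18.

18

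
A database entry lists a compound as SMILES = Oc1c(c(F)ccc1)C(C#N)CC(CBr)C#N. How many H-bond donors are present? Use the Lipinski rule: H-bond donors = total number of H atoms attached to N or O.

Donors: find every N or O and count the H atoms it carries.
  atom 1 (O): bond orders sum to 1 → 1 H
  atom 11 (N): bond orders sum to 3 → 0 H
  atom 17 (N): bond orders sum to 3 → 0 H
Lipinski HBD = 1.

1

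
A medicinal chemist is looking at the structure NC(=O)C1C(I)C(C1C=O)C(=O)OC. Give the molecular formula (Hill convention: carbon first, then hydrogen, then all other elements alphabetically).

Walk through each heavy atom and fill implicit hydrogens from standard valence (C 4, N 3, O 2, S 2, halogen 1):
  atom 1: N, bond orders sum to 1 (valence 3) → 2 H
  atom 2: C, bond orders sum to 4 (valence 4) → 0 H
  atom 3: O, bond orders sum to 2 (valence 2) → 0 H
  atom 4: C, bond orders sum to 3 (valence 4) → 1 H
  atom 5: C, bond orders sum to 3 (valence 4) → 1 H
  atom 6: I (halogen, monovalent) → 0 H
  atom 7: C, bond orders sum to 3 (valence 4) → 1 H
  atom 8: C, bond orders sum to 3 (valence 4) → 1 H
  atom 9: C, bond orders sum to 3 (valence 4) → 1 H
  atom 10: O, bond orders sum to 2 (valence 2) → 0 H
  atom 11: C, bond orders sum to 4 (valence 4) → 0 H
  atom 12: O, bond orders sum to 2 (valence 2) → 0 H
  atom 13: O, bond orders sum to 2 (valence 2) → 0 H
  atom 14: C, bond orders sum to 1 (valence 4) → 3 H
Totals → C:8, H:10, I:1, N:1, O:4.

C8H10INO4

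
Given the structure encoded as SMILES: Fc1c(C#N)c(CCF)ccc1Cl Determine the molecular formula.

Walk through each heavy atom and fill implicit hydrogens from standard valence (C 4, N 3, O 2, S 2, halogen 1); for lowercase aromatic atoms, an aromatic c carries 1 H when it has two neighbours and 0 H with three, and aromatic n carries 0 H:
  atom 1: F (halogen, monovalent) → 0 H
  atom 2: aromatic c, 3 neighbours → 0 H
  atom 3: aromatic c, 3 neighbours → 0 H
  atom 4: C, bond orders sum to 4 (valence 4) → 0 H
  atom 5: N, bond orders sum to 3 (valence 3) → 0 H
  atom 6: aromatic c, 3 neighbours → 0 H
  atom 7: C, bond orders sum to 2 (valence 4) → 2 H
  atom 8: C, bond orders sum to 2 (valence 4) → 2 H
  atom 9: F (halogen, monovalent) → 0 H
  atom 10: aromatic c, 2 neighbours → 1 H
  atom 11: aromatic c, 2 neighbours → 1 H
  atom 12: aromatic c, 3 neighbours → 0 H
  atom 13: Cl (halogen, monovalent) → 0 H
Totals → C:9, H:6, Cl:1, F:2, N:1.
In Hill order: C9H6ClF2N.

C9H6ClF2N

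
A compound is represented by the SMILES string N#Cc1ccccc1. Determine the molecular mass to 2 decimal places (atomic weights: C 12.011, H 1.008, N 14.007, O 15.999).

103.12 g/mol

First, the molecular formula is C7H5N (counting implicit H from valence).
  C: 7 × 12.011 = 84.077
  H: 5 × 1.008 = 5.040
  N: 1 × 14.007 = 14.007
Sum: 7×12.011 + 5×1.008 + 1×14.007 = 103.124 → 103.12 g/mol.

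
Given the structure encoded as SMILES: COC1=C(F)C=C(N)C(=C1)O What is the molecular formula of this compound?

C7H8FNO2

Walk through each heavy atom and fill implicit hydrogens from standard valence (C 4, N 3, O 2, S 2, halogen 1):
  atom 1: C, bond orders sum to 1 (valence 4) → 3 H
  atom 2: O, bond orders sum to 2 (valence 2) → 0 H
  atom 3: C, bond orders sum to 4 (valence 4) → 0 H
  atom 4: C, bond orders sum to 4 (valence 4) → 0 H
  atom 5: F (halogen, monovalent) → 0 H
  atom 6: C, bond orders sum to 3 (valence 4) → 1 H
  atom 7: C, bond orders sum to 4 (valence 4) → 0 H
  atom 8: N, bond orders sum to 1 (valence 3) → 2 H
  atom 9: C, bond orders sum to 4 (valence 4) → 0 H
  atom 10: C, bond orders sum to 3 (valence 4) → 1 H
  atom 11: O, bond orders sum to 1 (valence 2) → 1 H
Totals → C:7, H:8, F:1, N:1, O:2.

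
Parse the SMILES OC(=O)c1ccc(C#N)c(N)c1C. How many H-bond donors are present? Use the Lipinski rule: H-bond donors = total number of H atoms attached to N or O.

Donors: find every N or O and count the H atoms it carries.
  atom 1 (O): bond orders sum to 1 → 1 H
  atom 3 (O): bond orders sum to 2 → 0 H
  atom 9 (N): bond orders sum to 3 → 0 H
  atom 11 (N): bond orders sum to 1 → 2 H
Lipinski HBD = 3.

3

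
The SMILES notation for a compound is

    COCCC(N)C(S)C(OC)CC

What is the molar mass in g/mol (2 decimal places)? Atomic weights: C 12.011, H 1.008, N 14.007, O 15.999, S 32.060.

207.33 g/mol

First, the molecular formula is C9H21NO2S (counting implicit H from valence).
  C: 9 × 12.011 = 108.099
  H: 21 × 1.008 = 21.168
  N: 1 × 14.007 = 14.007
  O: 2 × 15.999 = 31.998
  S: 1 × 32.060 = 32.060
Sum: 9×12.011 + 21×1.008 + 1×14.007 + 2×15.999 + 1×32.060 = 207.332 → 207.33 g/mol.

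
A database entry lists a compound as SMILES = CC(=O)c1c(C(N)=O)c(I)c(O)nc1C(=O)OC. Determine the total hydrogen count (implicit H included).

Walk through each heavy atom and fill implicit hydrogens from standard valence (C 4, N 3, O 2, S 2, halogen 1); for lowercase aromatic atoms, an aromatic c carries 1 H when it has two neighbours and 0 H with three, and aromatic n carries 0 H:
  atom 1: C, bond orders sum to 1 (valence 4) → 3 H
  atom 2: C, bond orders sum to 4 (valence 4) → 0 H
  atom 3: O, bond orders sum to 2 (valence 2) → 0 H
  atom 4: aromatic c, 3 neighbours → 0 H
  atom 5: aromatic c, 3 neighbours → 0 H
  atom 6: C, bond orders sum to 4 (valence 4) → 0 H
  atom 7: N, bond orders sum to 1 (valence 3) → 2 H
  atom 8: O, bond orders sum to 2 (valence 2) → 0 H
  atom 9: aromatic c, 3 neighbours → 0 H
  atom 10: I (halogen, monovalent) → 0 H
  atom 11: aromatic c, 3 neighbours → 0 H
  atom 12: O, bond orders sum to 1 (valence 2) → 1 H
  atom 13: aromatic n, 2 neighbours → 0 H
  atom 14: aromatic c, 3 neighbours → 0 H
  atom 15: C, bond orders sum to 4 (valence 4) → 0 H
  atom 16: O, bond orders sum to 2 (valence 2) → 0 H
  atom 17: O, bond orders sum to 2 (valence 2) → 0 H
  atom 18: C, bond orders sum to 1 (valence 4) → 3 H
Total hydrogens: 9.

9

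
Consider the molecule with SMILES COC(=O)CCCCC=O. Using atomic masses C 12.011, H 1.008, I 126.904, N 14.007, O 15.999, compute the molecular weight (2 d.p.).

144.17 g/mol

First, the molecular formula is C7H12O3 (counting implicit H from valence).
  C: 7 × 12.011 = 84.077
  H: 12 × 1.008 = 12.096
  O: 3 × 15.999 = 47.997
Sum: 7×12.011 + 12×1.008 + 3×15.999 = 144.170 → 144.17 g/mol.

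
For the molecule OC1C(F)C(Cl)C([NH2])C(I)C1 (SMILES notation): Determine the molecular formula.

C6H10ClFINO

Walk through each heavy atom and fill implicit hydrogens from standard valence (C 4, N 3, O 2, S 2, halogen 1):
  atom 1: O, bond orders sum to 1 (valence 2) → 1 H
  atom 2: C, bond orders sum to 3 (valence 4) → 1 H
  atom 3: C, bond orders sum to 3 (valence 4) → 1 H
  atom 4: F (halogen, monovalent) → 0 H
  atom 5: C, bond orders sum to 3 (valence 4) → 1 H
  atom 6: Cl (halogen, monovalent) → 0 H
  atom 7: C, bond orders sum to 3 (valence 4) → 1 H
  atom 8: N with explicit H count 2
  atom 9: C, bond orders sum to 3 (valence 4) → 1 H
  atom 10: I (halogen, monovalent) → 0 H
  atom 11: C, bond orders sum to 2 (valence 4) → 2 H
Totals → C:6, H:10, Cl:1, F:1, I:1, N:1, O:1.
In Hill order: C6H10ClFINO.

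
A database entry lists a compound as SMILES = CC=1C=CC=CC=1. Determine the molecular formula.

Walk through each heavy atom and fill implicit hydrogens from standard valence (C 4, N 3, O 2, S 2, halogen 1):
  atom 1: C, bond orders sum to 1 (valence 4) → 3 H
  atom 2: C, bond orders sum to 4 (valence 4) → 0 H
  atom 3: C, bond orders sum to 3 (valence 4) → 1 H
  atom 4: C, bond orders sum to 3 (valence 4) → 1 H
  atom 5: C, bond orders sum to 3 (valence 4) → 1 H
  atom 6: C, bond orders sum to 3 (valence 4) → 1 H
  atom 7: C, bond orders sum to 3 (valence 4) → 1 H
Totals → C:7, H:8.

C7H8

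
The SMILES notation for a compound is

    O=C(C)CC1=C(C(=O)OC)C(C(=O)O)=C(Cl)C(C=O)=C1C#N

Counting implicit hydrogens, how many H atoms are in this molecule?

Walk through each heavy atom and fill implicit hydrogens from standard valence (C 4, N 3, O 2, S 2, halogen 1):
  atom 1: O, bond orders sum to 2 (valence 2) → 0 H
  atom 2: C, bond orders sum to 4 (valence 4) → 0 H
  atom 3: C, bond orders sum to 1 (valence 4) → 3 H
  atom 4: C, bond orders sum to 2 (valence 4) → 2 H
  atom 5: C, bond orders sum to 4 (valence 4) → 0 H
  atom 6: C, bond orders sum to 4 (valence 4) → 0 H
  atom 7: C, bond orders sum to 4 (valence 4) → 0 H
  atom 8: O, bond orders sum to 2 (valence 2) → 0 H
  atom 9: O, bond orders sum to 2 (valence 2) → 0 H
  atom 10: C, bond orders sum to 1 (valence 4) → 3 H
  atom 11: C, bond orders sum to 4 (valence 4) → 0 H
  atom 12: C, bond orders sum to 4 (valence 4) → 0 H
  atom 13: O, bond orders sum to 2 (valence 2) → 0 H
  atom 14: O, bond orders sum to 1 (valence 2) → 1 H
  atom 15: C, bond orders sum to 4 (valence 4) → 0 H
  atom 16: Cl (halogen, monovalent) → 0 H
  atom 17: C, bond orders sum to 4 (valence 4) → 0 H
  atom 18: C, bond orders sum to 3 (valence 4) → 1 H
  atom 19: O, bond orders sum to 2 (valence 2) → 0 H
  atom 20: C, bond orders sum to 4 (valence 4) → 0 H
  atom 21: C, bond orders sum to 4 (valence 4) → 0 H
  atom 22: N, bond orders sum to 3 (valence 3) → 0 H
Total hydrogens: 10.

10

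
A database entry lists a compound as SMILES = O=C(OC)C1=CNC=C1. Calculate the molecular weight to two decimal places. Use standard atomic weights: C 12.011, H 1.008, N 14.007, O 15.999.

125.13 g/mol

First, the molecular formula is C6H7NO2 (counting implicit H from valence).
  C: 6 × 12.011 = 72.066
  H: 7 × 1.008 = 7.056
  N: 1 × 14.007 = 14.007
  O: 2 × 15.999 = 31.998
Sum: 6×12.011 + 7×1.008 + 1×14.007 + 2×15.999 = 125.127 → 125.13 g/mol.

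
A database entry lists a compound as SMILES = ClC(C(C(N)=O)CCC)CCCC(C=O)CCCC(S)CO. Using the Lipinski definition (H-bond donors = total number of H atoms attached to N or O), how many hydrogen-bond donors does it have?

Donors: find every N or O and count the H atoms it carries.
  atom 5 (N): bond orders sum to 1 → 2 H
  atom 6 (O): bond orders sum to 2 → 0 H
  atom 15 (O): bond orders sum to 2 → 0 H
  atom 22 (O): bond orders sum to 1 → 1 H
Lipinski HBD = 3.

3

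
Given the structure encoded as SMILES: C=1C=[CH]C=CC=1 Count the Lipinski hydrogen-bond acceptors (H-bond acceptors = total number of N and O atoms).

0

N atoms: 0; O atoms: 0.
Lipinski HBA = 0 + 0 = 0.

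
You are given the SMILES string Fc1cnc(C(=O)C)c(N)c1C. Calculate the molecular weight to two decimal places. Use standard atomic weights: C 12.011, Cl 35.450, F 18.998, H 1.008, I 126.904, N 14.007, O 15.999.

168.17 g/mol

First, the molecular formula is C8H9FN2O (counting implicit H from valence).
  C: 8 × 12.011 = 96.088
  F: 1 × 18.998 = 18.998
  H: 9 × 1.008 = 9.072
  N: 2 × 14.007 = 28.014
  O: 1 × 15.999 = 15.999
Sum: 8×12.011 + 1×18.998 + 9×1.008 + 2×14.007 + 1×15.999 = 168.171 → 168.17 g/mol.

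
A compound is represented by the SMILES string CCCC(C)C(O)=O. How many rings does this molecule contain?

In SMILES, each pair of matching ring-closure digits denotes one ring-closing bond; the number of such bonds equals the number of independent rings.
Ring-closure bonds here: 0.

0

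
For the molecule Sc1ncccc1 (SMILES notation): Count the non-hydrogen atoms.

7

Every atom symbol written in the SMILES (organic subset) is one heavy atom; implicit H are not written.
Heavy atoms by element → C:5, N:1, S:1.
Total: 7.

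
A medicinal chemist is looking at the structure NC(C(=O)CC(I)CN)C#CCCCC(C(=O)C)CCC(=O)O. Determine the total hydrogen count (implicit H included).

Walk through each heavy atom and fill implicit hydrogens from standard valence (C 4, N 3, O 2, S 2, halogen 1):
  atom 1: N, bond orders sum to 1 (valence 3) → 2 H
  atom 2: C, bond orders sum to 3 (valence 4) → 1 H
  atom 3: C, bond orders sum to 4 (valence 4) → 0 H
  atom 4: O, bond orders sum to 2 (valence 2) → 0 H
  atom 5: C, bond orders sum to 2 (valence 4) → 2 H
  atom 6: C, bond orders sum to 3 (valence 4) → 1 H
  atom 7: I (halogen, monovalent) → 0 H
  atom 8: C, bond orders sum to 2 (valence 4) → 2 H
  atom 9: N, bond orders sum to 1 (valence 3) → 2 H
  atom 10: C, bond orders sum to 4 (valence 4) → 0 H
  atom 11: C, bond orders sum to 4 (valence 4) → 0 H
  atom 12: C, bond orders sum to 2 (valence 4) → 2 H
  atom 13: C, bond orders sum to 2 (valence 4) → 2 H
  atom 14: C, bond orders sum to 2 (valence 4) → 2 H
  atom 15: C, bond orders sum to 3 (valence 4) → 1 H
  atom 16: C, bond orders sum to 4 (valence 4) → 0 H
  atom 17: O, bond orders sum to 2 (valence 2) → 0 H
  atom 18: C, bond orders sum to 1 (valence 4) → 3 H
  atom 19: C, bond orders sum to 2 (valence 4) → 2 H
  atom 20: C, bond orders sum to 2 (valence 4) → 2 H
  atom 21: C, bond orders sum to 4 (valence 4) → 0 H
  atom 22: O, bond orders sum to 2 (valence 2) → 0 H
  atom 23: O, bond orders sum to 1 (valence 2) → 1 H
Total hydrogens: 25.

25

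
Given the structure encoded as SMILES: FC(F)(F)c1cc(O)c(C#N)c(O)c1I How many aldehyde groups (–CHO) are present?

0

Scan the SMILES for the aldehyde motif — none present.
Groups that are present: 2 hydroxyl, 1 nitrile.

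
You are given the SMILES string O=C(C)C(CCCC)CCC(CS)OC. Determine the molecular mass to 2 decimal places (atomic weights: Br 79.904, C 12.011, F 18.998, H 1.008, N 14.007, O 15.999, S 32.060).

First, the molecular formula is C12H24O2S (counting implicit H from valence).
  C: 12 × 12.011 = 144.132
  H: 24 × 1.008 = 24.192
  O: 2 × 15.999 = 31.998
  S: 1 × 32.060 = 32.060
Sum: 12×12.011 + 24×1.008 + 2×15.999 + 1×32.060 = 232.382 → 232.38 g/mol.

232.38 g/mol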